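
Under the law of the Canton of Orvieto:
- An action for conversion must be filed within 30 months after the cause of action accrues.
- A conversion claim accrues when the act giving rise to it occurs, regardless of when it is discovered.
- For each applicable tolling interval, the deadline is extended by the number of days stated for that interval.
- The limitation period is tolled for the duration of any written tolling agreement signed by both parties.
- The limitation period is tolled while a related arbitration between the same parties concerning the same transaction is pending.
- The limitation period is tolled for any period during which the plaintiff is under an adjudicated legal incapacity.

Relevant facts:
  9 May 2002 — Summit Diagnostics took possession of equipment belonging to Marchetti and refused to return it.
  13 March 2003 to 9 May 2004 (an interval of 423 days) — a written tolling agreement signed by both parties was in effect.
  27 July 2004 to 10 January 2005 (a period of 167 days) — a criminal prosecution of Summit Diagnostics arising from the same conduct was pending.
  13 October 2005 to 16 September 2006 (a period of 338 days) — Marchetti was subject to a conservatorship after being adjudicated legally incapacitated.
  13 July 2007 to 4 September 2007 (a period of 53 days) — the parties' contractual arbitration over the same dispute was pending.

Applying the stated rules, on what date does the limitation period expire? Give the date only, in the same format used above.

10 December 2006

The limitation period began to run on 9 May 2002.
30 months from 9 May 2002 is 9 November 2004.
The written tolling agreement from 13 March 2003 to 9 May 2004 tolled the period for 423 days, extending the deadline to 6 January 2006.
The period was tolled for 338 days by the plaintiff's legal incapacity (13 October 2005 to 16 September 2006), pushing the deadline to 10 December 2006.
The pending related arbitration starting 13 July 2007 came too late — the period had run on 10 December 2006 — and so does not extend the deadline.
No stated provision tolls the period for a criminal prosecution, so the interval from 27 July 2004 to 10 January 2005 has no effect on the deadline.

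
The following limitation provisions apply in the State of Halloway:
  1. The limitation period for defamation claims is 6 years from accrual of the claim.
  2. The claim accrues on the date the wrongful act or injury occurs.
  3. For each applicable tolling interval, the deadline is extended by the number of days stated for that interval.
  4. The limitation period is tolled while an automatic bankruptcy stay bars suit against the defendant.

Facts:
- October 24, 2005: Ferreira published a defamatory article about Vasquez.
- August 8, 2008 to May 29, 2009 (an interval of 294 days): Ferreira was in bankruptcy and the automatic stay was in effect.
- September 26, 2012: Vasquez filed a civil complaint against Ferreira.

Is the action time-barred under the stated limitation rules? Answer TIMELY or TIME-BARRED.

TIME-BARRED

The claim accrued on October 24, 2005, when the wrongful act occurred.
The untolled deadline — 6 years after October 24, 2005 — is October 24, 2011.
Because the automatic bankruptcy stay ran from August 8, 2008 to May 29, 2009, the deadline is extended by 294 days to August 13, 2012.
Filing on September 26, 2012 missed the August 13, 2012 deadline — the action is time-barred.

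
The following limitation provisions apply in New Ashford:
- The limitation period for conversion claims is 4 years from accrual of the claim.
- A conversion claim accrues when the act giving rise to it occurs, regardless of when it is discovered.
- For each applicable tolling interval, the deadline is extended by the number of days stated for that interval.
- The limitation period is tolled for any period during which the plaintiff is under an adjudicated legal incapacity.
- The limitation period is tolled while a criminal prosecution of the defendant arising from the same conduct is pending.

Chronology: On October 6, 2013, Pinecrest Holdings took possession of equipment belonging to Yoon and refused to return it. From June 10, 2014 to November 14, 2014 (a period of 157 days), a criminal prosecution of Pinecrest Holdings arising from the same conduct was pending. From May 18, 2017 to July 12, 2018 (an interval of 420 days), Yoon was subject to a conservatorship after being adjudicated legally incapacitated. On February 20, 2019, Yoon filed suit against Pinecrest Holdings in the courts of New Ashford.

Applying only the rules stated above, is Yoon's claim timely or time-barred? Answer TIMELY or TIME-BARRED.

TIMELY

The limitation period began to run on October 6, 2013.
The untolled deadline — 4 years after October 6, 2013 — is October 6, 2017.
The pending criminal prosecution from June 10, 2014 to November 14, 2014 tolled the period for 157 days, extending the deadline to March 12, 2018.
The period was tolled for 420 days by the plaintiff's legal incapacity (May 18, 2017 to July 12, 2018), pushing the deadline to May 6, 2019.
Yoon filed on February 20, 2019, before the May 6, 2019 deadline, so the action is timely.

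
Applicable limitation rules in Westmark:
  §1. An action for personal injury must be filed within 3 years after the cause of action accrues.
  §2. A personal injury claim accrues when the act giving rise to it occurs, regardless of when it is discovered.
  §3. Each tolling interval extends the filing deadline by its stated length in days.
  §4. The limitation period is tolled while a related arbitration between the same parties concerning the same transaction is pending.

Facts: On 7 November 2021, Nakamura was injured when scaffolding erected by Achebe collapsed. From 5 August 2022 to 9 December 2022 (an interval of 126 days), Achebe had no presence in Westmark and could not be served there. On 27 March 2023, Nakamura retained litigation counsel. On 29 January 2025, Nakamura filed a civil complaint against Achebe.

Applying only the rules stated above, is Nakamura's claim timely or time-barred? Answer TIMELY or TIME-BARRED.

The limitation period began to run on 7 November 2021.
Adding the 3 years base period to 7 November 2021 gives a deadline of 7 November 2024, before any tolling.
The defendant's absence from the jurisdiction from 5 August 2022 to 9 December 2022 does not toll the period, because no stated rule makes the defendant's absence a tolling event.
The other events in the timeline have no effect on the limitation period under the stated rules.
Nakamura filed on 29 January 2025, after the 7 November 2024 deadline, so the action is time-barred.

TIME-BARRED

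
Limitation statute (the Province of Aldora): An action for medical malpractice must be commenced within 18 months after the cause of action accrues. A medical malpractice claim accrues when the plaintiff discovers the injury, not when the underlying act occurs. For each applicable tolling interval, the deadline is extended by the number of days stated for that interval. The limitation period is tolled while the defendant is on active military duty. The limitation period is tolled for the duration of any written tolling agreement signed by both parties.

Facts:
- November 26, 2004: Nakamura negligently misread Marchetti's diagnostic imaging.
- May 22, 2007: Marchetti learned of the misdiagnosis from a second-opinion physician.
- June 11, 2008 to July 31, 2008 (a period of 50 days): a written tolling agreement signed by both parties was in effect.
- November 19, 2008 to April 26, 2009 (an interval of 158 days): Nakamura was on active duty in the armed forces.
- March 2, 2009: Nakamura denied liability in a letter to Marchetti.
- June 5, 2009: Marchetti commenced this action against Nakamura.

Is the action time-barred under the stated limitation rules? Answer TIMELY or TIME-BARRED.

Accrual is tied to discovery, so the period began on May 22, 2007 rather than on November 26, 2004 when the act occurred.
18 months from May 22, 2007 is November 22, 2008.
Because the written tolling agreement ran from June 11, 2008 to July 31, 2008, the deadline is extended by 50 days to January 11, 2009.
The period was tolled for 158 days by the defendant's active military service (November 19, 2008 to April 26, 2009), pushing the deadline to June 18, 2009.
The other events in the timeline have no effect on the limitation period under the stated rules.
Filing on June 5, 2009 beat the June 18, 2009 deadline — the action is timely.

TIMELY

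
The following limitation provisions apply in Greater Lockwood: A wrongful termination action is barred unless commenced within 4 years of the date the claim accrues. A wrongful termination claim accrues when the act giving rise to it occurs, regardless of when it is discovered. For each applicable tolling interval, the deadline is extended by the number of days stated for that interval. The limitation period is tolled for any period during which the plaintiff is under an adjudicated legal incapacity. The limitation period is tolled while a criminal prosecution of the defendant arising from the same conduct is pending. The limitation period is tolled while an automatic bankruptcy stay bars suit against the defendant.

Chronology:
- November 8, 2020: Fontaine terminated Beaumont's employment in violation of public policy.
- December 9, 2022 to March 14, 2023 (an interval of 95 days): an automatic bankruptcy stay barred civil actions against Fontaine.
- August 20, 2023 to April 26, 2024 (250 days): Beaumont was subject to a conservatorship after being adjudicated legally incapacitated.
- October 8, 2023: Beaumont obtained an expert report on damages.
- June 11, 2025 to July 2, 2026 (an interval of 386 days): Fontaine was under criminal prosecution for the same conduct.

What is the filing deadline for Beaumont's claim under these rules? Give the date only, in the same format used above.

The claim accrued on November 8, 2020, when the wrongful act occurred.
4 years from November 8, 2020 is November 8, 2024.
Because the automatic bankruptcy stay ran from December 9, 2022 to March 14, 2023, the deadline is extended by 95 days to February 11, 2025.
The period was tolled for 250 days by the plaintiff's legal incapacity (August 20, 2023 to April 26, 2024), pushing the deadline to October 19, 2025.
The pending criminal prosecution from June 11, 2025 to July 2, 2026 tolled the period for 386 days, extending the deadline to November 9, 2026.
The other events in the timeline have no effect on the limitation period under the stated rules.

November 9, 2026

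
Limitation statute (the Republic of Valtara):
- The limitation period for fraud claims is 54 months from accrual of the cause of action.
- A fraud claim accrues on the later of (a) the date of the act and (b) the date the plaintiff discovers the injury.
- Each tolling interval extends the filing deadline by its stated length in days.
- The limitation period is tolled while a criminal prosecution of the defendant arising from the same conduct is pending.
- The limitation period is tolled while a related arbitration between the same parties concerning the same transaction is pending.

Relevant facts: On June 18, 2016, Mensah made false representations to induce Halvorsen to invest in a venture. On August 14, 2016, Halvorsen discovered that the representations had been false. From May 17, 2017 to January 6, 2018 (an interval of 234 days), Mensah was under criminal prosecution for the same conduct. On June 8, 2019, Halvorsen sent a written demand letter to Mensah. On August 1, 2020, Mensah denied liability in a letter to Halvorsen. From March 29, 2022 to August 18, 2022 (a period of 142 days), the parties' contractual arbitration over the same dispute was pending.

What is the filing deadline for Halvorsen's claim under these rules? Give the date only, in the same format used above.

The claim accrued on August 14, 2016 — the later of the June 18, 2016 act and the August 14, 2016 discovery.
Adding the 54 months base period to August 14, 2016 gives a deadline of February 14, 2021, before any tolling.
The period was tolled for 234 days by the pending criminal prosecution (May 17, 2017 to January 6, 2018), pushing the deadline to October 6, 2021.
The pending related arbitration starting March 29, 2022 came too late — the period had run on October 6, 2021 — and so does not extend the deadline.
None of the other events listed affects the running of the period under the stated rules.

October 6, 2021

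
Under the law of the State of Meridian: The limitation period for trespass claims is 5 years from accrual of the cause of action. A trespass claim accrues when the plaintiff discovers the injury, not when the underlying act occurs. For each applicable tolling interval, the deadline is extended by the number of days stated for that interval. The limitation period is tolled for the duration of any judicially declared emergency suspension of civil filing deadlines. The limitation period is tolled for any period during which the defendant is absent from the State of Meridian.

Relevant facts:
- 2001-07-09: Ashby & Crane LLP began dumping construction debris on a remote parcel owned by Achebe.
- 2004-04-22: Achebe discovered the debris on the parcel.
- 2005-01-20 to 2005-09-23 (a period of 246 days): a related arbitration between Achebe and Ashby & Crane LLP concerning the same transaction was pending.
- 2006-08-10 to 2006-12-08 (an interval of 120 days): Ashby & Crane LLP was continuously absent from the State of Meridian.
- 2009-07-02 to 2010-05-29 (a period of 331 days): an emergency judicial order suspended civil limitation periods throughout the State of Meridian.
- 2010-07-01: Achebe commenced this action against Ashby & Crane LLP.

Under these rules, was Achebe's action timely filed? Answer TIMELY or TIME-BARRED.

Accrual is tied to discovery, so the period began on 2004-04-22 rather than on 2001-07-09 when the act occurred.
Adding the 5 years base period to 2004-04-22 gives a deadline of 2009-04-22, before any tolling.
Because the defendant's absence from the jurisdiction ran from 2006-08-10 to 2006-12-08, the deadline is extended by 120 days to 2009-08-20.
Because the emergency suspension of filing deadlines ran from 2009-07-02 to 2010-05-29, the deadline is extended by 331 days to 2010-07-17.
The pending related arbitration from 2005-01-20 to 2005-09-23 does not toll the period, because no stated rule makes a pending arbitration a tolling event.
Filing on 2010-07-01 beat the 2010-07-17 deadline — the action is timely.

TIMELY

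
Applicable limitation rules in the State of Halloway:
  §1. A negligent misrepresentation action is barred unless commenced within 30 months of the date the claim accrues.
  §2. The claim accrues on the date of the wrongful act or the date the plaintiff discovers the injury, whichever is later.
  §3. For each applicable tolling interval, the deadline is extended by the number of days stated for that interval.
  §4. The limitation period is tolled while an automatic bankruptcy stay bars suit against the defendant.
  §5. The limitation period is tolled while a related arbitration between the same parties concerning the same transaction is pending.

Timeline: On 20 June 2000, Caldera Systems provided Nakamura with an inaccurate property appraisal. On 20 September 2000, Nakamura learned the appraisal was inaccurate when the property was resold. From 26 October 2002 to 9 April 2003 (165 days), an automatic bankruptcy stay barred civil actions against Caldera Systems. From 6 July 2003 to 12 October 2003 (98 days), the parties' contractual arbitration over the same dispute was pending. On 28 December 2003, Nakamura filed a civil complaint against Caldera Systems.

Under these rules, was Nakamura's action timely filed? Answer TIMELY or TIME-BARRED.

Because discovery on 20 September 2000 post-dates the 20 June 2000 act, accrual under the later-of rule falls on 20 September 2000.
Adding the 30 months base period to 20 September 2000 gives a deadline of 20 March 2003, before any tolling.
The automatic bankruptcy stay from 26 October 2002 to 9 April 2003 tolled the period for 165 days, extending the deadline to 1 September 2003.
The period was tolled for 98 days by the pending related arbitration (6 July 2003 to 12 October 2003), pushing the deadline to 8 December 2003.
Nakamura filed on 28 December 2003, after the 8 December 2003 deadline, so the action is time-barred.

TIME-BARRED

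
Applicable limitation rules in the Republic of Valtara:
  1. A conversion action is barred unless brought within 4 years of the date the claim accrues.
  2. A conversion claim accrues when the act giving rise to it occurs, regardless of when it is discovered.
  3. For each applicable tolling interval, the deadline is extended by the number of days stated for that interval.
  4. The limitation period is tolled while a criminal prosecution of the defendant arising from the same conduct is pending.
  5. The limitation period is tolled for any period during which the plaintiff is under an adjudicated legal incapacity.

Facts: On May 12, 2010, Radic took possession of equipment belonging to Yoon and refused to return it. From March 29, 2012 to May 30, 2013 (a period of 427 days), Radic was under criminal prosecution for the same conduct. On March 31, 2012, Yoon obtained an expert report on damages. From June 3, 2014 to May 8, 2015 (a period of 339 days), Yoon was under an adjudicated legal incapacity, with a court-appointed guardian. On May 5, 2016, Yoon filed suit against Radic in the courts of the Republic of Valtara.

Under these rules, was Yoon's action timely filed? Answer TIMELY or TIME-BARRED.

TIMELY

The claim accrued on May 12, 2010, the date of the act.
The untolled deadline — 4 years after May 12, 2010 — is May 12, 2014.
The pending criminal prosecution from March 29, 2012 to May 30, 2013 tolled the period for 427 days, extending the deadline to July 13, 2015.
The period was tolled for 339 days by the plaintiff's legal incapacity (June 3, 2014 to May 8, 2015), pushing the deadline to June 16, 2016.
Nothing else in the chronology tolls or restarts the period.
Filing on May 5, 2016 beat the June 16, 2016 deadline — the action is timely.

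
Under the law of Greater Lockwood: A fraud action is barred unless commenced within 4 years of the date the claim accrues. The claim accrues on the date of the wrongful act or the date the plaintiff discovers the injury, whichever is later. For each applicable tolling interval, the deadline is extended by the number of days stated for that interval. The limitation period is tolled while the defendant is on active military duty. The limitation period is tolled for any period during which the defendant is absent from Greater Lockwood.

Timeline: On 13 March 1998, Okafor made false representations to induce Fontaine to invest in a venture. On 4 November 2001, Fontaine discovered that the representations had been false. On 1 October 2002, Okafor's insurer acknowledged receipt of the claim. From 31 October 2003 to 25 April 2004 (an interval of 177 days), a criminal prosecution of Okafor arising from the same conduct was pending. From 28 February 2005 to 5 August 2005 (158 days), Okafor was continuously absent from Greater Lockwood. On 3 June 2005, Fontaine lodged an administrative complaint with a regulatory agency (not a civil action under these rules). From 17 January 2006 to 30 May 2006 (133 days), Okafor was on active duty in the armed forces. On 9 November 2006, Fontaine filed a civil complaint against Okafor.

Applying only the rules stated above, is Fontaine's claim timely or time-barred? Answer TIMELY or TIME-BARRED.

TIME-BARRED

The claim accrued on 4 November 2001 — the later of the 13 March 1998 act and the 4 November 2001 discovery.
4 years from 4 November 2001 is 4 November 2005.
Because the defendant's absence from the jurisdiction ran from 28 February 2005 to 5 August 2005, the deadline is extended by 158 days to 11 April 2006.
The defendant's active military service from 17 January 2006 to 30 May 2006 tolled the period for 133 days, extending the deadline to 22 August 2006.
Although a criminal prosecution ran from 31 October 2003 to 25 April 2004, the stated rules do not make that a tolling event, so it is disregarded.
None of the other events listed affects the running of the period under the stated rules.
Filing on 9 November 2006 missed the 22 August 2006 deadline — the action is time-barred.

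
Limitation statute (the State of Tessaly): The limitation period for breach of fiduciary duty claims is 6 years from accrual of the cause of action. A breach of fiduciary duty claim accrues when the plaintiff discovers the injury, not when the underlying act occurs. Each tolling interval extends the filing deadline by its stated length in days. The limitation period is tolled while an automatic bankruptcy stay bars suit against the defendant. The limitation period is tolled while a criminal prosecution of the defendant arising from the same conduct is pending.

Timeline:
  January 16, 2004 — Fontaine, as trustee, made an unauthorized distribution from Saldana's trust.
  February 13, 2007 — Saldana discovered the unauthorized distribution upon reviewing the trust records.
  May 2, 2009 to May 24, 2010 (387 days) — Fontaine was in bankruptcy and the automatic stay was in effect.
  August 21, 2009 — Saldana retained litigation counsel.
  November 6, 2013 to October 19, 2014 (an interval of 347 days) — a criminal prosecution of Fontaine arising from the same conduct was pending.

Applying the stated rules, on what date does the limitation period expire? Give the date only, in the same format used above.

February 17, 2015

Accrual is tied to discovery, so the period began on February 13, 2007 rather than on January 16, 2004 when the act occurred.
6 years from February 13, 2007 is February 13, 2013.
Because the automatic bankruptcy stay ran from May 2, 2009 to May 24, 2010, the deadline is extended by 387 days to March 7, 2014.
The pending criminal prosecution from November 6, 2013 to October 19, 2014 tolled the period for 347 days, extending the deadline to February 17, 2015.
None of the other events listed affects the running of the period under the stated rules.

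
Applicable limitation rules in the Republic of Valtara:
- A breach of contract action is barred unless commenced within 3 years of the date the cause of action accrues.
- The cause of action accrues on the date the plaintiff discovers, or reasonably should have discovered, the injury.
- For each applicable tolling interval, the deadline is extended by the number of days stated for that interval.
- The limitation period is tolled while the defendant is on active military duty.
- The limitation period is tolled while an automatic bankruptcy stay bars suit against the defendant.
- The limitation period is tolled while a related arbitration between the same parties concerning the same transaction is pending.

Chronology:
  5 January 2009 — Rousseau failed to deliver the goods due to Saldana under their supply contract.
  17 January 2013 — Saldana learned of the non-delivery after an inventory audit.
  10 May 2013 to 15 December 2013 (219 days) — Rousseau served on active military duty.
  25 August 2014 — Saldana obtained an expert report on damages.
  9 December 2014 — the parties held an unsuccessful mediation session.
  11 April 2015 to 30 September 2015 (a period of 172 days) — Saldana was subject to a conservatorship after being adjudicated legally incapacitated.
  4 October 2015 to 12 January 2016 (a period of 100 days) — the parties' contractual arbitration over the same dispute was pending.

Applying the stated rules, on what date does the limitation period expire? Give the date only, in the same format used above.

Accrual is tied to discovery, so the period began on 17 January 2013 rather than on 5 January 2009 when the act occurred.
3 years from 17 January 2013 is 17 January 2016.
The period was tolled for 219 days by the defendant's active military service (10 May 2013 to 15 December 2013), pushing the deadline to 23 August 2016.
The period was tolled for 100 days by the pending related arbitration (4 October 2015 to 12 January 2016), pushing the deadline to 1 December 2016.
No stated provision tolls the period for the plaintiff's incapacity, so the interval from 11 April 2015 to 30 September 2015 has no effect on the deadline.
Nothing else in the chronology tolls or restarts the period.

1 December 2016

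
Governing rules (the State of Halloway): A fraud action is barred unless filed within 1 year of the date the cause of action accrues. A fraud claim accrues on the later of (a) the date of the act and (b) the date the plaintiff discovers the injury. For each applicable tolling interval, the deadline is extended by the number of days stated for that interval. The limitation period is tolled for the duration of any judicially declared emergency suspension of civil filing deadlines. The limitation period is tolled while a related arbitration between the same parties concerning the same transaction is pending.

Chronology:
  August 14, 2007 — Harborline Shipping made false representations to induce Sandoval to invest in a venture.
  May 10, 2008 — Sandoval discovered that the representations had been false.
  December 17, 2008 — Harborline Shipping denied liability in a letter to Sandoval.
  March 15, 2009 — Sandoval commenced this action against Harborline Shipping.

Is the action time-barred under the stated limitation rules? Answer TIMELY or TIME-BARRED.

Taking the later of the act (August 14, 2007) and discovery (May 10, 2008), the claim accrued on May 10, 2008.
1 year from May 10, 2008 is May 10, 2009.
None of the other events listed affects the running of the period under the stated rules.
The March 15, 2009 filing precedes the May 10, 2009 deadline; the claim is timely.

TIMELY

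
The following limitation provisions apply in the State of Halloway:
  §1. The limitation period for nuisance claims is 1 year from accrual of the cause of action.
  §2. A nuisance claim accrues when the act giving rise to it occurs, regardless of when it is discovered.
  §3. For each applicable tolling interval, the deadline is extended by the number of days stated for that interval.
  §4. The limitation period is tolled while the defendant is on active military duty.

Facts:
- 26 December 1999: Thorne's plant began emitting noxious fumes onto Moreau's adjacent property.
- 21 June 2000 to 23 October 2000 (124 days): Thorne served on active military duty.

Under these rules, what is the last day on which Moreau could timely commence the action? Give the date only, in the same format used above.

29 April 2001

The claim accrued on 26 December 1999, when the wrongful act occurred.
1 year from 26 December 1999 is 26 December 2000.
Because the defendant's active military service ran from 21 June 2000 to 23 October 2000, the deadline is extended by 124 days to 29 April 2001.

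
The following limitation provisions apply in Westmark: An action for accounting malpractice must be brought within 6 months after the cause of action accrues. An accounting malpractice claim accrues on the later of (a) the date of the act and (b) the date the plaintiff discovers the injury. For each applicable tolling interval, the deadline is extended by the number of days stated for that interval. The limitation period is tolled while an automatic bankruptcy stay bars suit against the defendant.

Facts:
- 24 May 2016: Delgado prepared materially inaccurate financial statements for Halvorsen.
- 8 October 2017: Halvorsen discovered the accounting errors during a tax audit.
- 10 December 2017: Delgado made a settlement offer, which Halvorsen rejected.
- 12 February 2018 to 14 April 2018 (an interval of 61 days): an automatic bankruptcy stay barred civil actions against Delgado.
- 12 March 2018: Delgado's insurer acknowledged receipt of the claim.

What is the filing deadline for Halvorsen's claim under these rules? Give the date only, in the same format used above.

Because discovery on 8 October 2017 post-dates the 24 May 2016 act, accrual under the later-of rule falls on 8 October 2017.
6 months from 8 October 2017 is 8 April 2018.
The period was tolled for 61 days by the automatic bankruptcy stay (12 February 2018 to 14 April 2018), pushing the deadline to 8 June 2018.
The other events in the timeline have no effect on the limitation period under the stated rules.

8 June 2018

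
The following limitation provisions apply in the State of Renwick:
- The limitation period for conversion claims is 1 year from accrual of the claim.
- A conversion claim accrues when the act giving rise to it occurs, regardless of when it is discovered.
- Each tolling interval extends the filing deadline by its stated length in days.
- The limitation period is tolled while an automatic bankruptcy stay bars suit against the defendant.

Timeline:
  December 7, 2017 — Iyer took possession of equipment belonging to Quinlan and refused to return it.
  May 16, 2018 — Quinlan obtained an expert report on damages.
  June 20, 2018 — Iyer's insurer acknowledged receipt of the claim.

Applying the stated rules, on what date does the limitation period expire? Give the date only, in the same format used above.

The claim accrued on December 7, 2017, when the wrongful act occurred.
1 year from December 7, 2017 is December 7, 2018.
None of the other events listed affects the running of the period under the stated rules.

December 7, 2018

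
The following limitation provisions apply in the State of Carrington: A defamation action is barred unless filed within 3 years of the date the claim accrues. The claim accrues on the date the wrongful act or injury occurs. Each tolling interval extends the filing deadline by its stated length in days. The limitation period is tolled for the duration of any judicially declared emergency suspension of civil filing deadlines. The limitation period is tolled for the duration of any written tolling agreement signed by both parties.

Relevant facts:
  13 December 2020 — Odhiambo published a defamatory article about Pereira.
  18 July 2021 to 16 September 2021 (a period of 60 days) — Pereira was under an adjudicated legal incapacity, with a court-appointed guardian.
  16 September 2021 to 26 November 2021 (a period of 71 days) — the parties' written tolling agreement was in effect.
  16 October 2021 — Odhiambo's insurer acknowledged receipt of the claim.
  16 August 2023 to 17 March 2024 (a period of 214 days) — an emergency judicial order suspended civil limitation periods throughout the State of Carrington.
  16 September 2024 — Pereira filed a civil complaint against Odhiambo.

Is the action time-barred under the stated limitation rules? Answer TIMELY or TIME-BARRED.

The limitation period began to run on 13 December 2020.
The untolled deadline — 3 years after 13 December 2020 — is 13 December 2023.
Because the written tolling agreement ran from 16 September 2021 to 26 November 2021, the deadline is extended by 71 days to 22 February 2024.
The emergency suspension of filing deadlines from 16 August 2023 to 17 March 2024 tolled the period for 214 days, extending the deadline to 23 September 2024.
No stated provision tolls the period for the plaintiff's incapacity, so the interval from 18 July 2021 to 16 September 2021 has no effect on the deadline.
Nothing else in the chronology tolls or restarts the period.
The 16 September 2024 filing precedes the 23 September 2024 deadline; the claim is timely.

TIMELY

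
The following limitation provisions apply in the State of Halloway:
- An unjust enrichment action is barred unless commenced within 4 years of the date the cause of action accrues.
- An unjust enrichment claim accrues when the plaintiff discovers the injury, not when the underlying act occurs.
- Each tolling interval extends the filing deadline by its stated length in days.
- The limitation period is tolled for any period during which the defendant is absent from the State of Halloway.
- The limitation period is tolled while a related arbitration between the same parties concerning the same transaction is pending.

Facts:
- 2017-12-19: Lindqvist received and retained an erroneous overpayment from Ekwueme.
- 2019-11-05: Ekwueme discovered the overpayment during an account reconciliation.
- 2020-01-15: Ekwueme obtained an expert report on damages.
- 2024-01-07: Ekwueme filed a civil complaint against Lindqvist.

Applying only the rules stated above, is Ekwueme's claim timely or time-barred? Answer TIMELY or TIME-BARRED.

TIME-BARRED

Under the discovery rule, the claim accrued on 2019-11-05, when Ekwueme discovered the injury — not on the 2017-12-19 date of the underlying act.
4 years from 2019-11-05 is 2023-11-05.
None of the other events listed affects the running of the period under the stated rules.
The 2024-01-07 filing falls after the 2023-11-05 deadline; the claim is time-barred.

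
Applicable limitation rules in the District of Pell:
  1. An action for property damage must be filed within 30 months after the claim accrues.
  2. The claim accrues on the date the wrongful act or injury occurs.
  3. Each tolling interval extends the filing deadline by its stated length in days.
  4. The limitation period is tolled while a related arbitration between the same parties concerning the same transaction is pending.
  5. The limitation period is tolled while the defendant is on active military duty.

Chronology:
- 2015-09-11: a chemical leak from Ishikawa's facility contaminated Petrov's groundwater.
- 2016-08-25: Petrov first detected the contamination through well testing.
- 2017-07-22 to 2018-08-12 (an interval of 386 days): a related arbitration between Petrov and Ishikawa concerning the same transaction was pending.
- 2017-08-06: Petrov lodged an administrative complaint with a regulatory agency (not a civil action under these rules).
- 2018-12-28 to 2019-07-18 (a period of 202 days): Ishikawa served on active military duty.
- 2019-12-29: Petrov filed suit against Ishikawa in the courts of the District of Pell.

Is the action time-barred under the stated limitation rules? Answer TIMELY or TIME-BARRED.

TIME-BARRED

Accrual is governed by the date of the act, so the period began to run on 2015-09-11; the later discovery on 2016-08-25 is irrelevant under the stated rule.
30 months from 2015-09-11 is 2018-03-11.
The pending related arbitration from 2017-07-22 to 2018-08-12 tolled the period for 386 days, extending the deadline to 2019-04-01.
The defendant's active military service from 2018-12-28 to 2019-07-18 tolled the period for 202 days, extending the deadline to 2019-10-20.
The other events in the timeline have no effect on the limitation period under the stated rules.
The 2019-12-29 filing falls after the 2019-10-20 deadline; the claim is time-barred.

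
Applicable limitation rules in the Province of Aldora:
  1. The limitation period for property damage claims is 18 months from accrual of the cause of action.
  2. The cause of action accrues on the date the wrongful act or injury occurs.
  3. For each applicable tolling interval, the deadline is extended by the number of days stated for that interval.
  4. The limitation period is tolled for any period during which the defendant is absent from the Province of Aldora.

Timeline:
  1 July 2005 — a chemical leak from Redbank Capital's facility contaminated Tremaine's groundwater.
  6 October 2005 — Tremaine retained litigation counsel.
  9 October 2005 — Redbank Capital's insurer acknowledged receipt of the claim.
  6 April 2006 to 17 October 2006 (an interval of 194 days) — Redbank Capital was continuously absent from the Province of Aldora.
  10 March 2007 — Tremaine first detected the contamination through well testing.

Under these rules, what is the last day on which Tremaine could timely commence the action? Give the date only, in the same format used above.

14 July 2007

Accrual is governed by the date of the act, so the period began to run on 1 July 2005; the later discovery on 10 March 2007 is irrelevant under the stated rule.
Adding the 18 months base period to 1 July 2005 gives a deadline of 1 January 2007, before any tolling.
The period was tolled for 194 days by the defendant's absence from the jurisdiction (6 April 2006 to 17 October 2006), pushing the deadline to 14 July 2007.
The other events in the timeline have no effect on the limitation period under the stated rules.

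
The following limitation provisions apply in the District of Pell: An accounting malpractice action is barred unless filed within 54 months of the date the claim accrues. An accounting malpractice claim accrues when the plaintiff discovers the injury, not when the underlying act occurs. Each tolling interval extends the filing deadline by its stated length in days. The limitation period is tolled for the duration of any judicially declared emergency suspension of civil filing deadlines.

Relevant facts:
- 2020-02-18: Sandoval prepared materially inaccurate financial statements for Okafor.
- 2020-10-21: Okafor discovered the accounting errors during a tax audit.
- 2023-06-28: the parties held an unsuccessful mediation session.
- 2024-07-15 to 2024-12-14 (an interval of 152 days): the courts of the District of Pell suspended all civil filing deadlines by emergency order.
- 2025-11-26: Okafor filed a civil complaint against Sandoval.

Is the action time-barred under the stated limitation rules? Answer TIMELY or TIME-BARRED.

TIME-BARRED

Under the discovery rule, the claim accrued on 2020-10-21, when Okafor discovered the injury — not on the 2020-02-18 date of the underlying act.
The untolled deadline — 54 months after 2020-10-21 — is 2025-04-21.
The period was tolled for 152 days by the emergency suspension of filing deadlines (2024-07-15 to 2024-12-14), pushing the deadline to 2025-09-20.
None of the other events listed affects the running of the period under the stated rules.
The 2025-11-26 filing falls after the 2025-09-20 deadline; the claim is time-barred.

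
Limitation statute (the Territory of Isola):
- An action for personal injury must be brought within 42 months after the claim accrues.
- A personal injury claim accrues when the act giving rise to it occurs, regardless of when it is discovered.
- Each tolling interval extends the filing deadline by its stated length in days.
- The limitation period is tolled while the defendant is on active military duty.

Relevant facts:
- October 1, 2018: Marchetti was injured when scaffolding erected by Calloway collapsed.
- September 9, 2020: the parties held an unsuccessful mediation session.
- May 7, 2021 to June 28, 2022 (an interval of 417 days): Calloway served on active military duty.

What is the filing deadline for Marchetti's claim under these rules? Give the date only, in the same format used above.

May 23, 2023

The claim accrued on October 1, 2018, when the wrongful act occurred.
The untolled deadline — 42 months after October 1, 2018 — is April 1, 2022.
The period was tolled for 417 days by the defendant's active military service (May 7, 2021 to June 28, 2022), pushing the deadline to May 23, 2023.
Nothing else in the chronology tolls or restarts the period.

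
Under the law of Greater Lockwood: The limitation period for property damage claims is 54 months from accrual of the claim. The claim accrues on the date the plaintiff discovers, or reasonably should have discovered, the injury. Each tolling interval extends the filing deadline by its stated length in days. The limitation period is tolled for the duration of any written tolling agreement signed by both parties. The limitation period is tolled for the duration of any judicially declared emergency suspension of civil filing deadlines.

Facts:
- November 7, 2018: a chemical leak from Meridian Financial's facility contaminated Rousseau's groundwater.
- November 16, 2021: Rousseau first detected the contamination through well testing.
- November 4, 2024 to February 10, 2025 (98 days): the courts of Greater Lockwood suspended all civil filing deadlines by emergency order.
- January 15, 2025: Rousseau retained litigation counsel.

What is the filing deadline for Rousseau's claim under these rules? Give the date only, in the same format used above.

The claim did not accrue until Rousseau discovered the injury on November 16, 2021; the November 7, 2018 act date does not start the clock under the stated rule.
The untolled deadline — 54 months after November 16, 2021 — is May 16, 2026.
The period was tolled for 98 days by the emergency suspension of filing deadlines (November 4, 2024 to February 10, 2025), pushing the deadline to August 22, 2026.
The other events in the timeline have no effect on the limitation period under the stated rules.

August 22, 2026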